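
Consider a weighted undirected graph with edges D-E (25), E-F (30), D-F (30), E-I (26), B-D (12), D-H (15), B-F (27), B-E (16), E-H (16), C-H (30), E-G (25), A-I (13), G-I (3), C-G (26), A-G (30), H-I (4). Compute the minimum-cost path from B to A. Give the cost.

Some routes from B to A:
B-D-H-I-G-A: 12 + 15 + 4 + 3 + 30 = 64
B-E-I-A: 16 + 26 + 13 = 55
B-E-G-I-A: 16 + 25 + 3 + 13 = 57
B-E-H-I-A: 16 + 16 + 4 + 13 = 49
B-D-H-I-A: 12 + 15 + 4 + 13 = 44
The minimum is 44.

44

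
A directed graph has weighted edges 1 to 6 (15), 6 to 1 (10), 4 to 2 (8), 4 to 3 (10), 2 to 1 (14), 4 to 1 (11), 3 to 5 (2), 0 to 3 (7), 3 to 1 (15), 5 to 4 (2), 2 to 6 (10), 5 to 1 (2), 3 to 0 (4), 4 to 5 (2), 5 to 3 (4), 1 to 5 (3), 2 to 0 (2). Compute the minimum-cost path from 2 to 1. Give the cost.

13

Comparing a few candidate routes:
2 -> 6 -> 1: 10 + 10 = 20
2 -> 0 -> 3 -> 1: 2 + 7 + 15 = 24
2 -> 0 -> 3 -> 5 -> 1: 2 + 7 + 2 + 2 = 13
2 -> 1: 14
Shortest: 13.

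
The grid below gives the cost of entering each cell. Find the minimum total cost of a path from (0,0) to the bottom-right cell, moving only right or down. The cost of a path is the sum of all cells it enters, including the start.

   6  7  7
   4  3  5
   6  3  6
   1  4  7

27

One optimal route is r0c0→r1c0→r1c1→r2c1→r3c1→r3c2.
Its cost is 6 + 4 + 3 + 3 + 4 + 7 = 27.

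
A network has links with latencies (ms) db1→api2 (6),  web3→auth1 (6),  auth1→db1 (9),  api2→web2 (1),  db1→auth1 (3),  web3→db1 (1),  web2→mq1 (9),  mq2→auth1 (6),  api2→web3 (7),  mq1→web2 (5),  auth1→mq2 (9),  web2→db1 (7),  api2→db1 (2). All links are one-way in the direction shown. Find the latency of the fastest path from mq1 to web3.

25

Paths from mq1 to web3:
mq1 - web2 - db1 - api2 - web3: 5 + 7 + 6 + 7 = 25
Shortest: 25 ms.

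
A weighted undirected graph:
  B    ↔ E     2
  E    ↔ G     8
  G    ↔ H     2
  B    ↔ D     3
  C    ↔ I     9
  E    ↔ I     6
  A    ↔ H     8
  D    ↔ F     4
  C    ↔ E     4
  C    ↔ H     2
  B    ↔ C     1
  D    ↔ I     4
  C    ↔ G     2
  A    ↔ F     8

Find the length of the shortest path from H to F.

10

Checking several routes:
H-C-E-B-D-F: 2 + 4 + 2 + 3 + 4 = 15
H-G-C-B-D-F: 2 + 2 + 1 + 3 + 4 = 12
H-C-B-D-F: 2 + 1 + 3 + 4 = 10
The minimum is 10.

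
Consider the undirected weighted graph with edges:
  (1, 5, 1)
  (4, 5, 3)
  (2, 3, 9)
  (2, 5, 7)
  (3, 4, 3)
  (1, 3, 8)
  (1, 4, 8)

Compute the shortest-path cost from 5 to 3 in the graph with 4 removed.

Candidate routes:
5 - 2 - 3: 7 + 9 = 16
5 - 1 - 3: 1 + 8 = 9
Shortest: 9.

9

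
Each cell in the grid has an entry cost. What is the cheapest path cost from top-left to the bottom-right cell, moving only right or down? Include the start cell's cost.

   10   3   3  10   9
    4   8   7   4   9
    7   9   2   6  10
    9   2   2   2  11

40

Take (0,0) (0,1) (0,2) (1,2) (2,2) (3,2) (3,3) (3,4) for a total of 10 + 3 + 3 + 7 + 2 + 2 + 2 + 11 = 40.
For comparison, the top-then-right route costs 65.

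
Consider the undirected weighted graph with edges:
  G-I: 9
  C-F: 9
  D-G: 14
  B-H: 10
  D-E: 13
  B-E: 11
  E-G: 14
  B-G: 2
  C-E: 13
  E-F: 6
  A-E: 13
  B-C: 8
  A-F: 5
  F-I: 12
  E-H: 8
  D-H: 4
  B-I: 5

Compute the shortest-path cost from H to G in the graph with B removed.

18

Some routes from H to G avoiding B:
H - D - G: 4 + 14 = 18
H - D - E - G: 4 + 13 + 14 = 31
H - E - G: 8 + 14 = 22
H - E - D - G: 8 + 13 + 14 = 35
The minimum is 18.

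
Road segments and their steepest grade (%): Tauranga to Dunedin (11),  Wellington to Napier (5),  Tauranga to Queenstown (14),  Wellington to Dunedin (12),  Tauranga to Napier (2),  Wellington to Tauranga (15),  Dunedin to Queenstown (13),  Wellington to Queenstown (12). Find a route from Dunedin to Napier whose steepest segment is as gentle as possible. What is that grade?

11

Comparing a few candidate routes:
Dunedin-Wellington-Napier: max(12, 5) = 12
Dunedin-Queenstown-Wellington-Napier: max(13, 12, 5) = 13
Dunedin-Tauranga-Napier: max(11, 2) = 11
Best route has worst link 11%.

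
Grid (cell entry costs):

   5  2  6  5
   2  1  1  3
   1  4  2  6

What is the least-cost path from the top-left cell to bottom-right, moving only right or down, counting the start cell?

Best path: r0c0→r0c1→r1c1→r1c2→r2c2→r2c3
Cost: 5 + 2 + 1 + 1 + 2 + 6 = 17

17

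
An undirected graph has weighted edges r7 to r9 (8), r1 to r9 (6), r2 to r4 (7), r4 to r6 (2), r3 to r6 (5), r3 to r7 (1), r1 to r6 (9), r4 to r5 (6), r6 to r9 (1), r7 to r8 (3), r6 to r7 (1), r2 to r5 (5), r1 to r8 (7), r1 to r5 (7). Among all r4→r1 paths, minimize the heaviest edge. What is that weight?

6

A few of the r4→r1 routes:
r4 - r2 - r5 - r1: max(7, 5, 7) = 7
r4 - r6 - r9 - r1: max(2, 1, 6) = 6
r4 - r6 - r7 - r8 - r1: max(2, 1, 3, 7) = 7
r4 - r5 - r1: max(6, 7) = 7
Smallest bottleneck: 6.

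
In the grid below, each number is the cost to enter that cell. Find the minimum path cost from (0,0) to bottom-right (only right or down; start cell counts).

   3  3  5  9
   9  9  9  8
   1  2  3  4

22

One optimal route is r0c0 -> r1c0 -> r2c0 -> r2c1 -> r2c2 -> r2c3.
Its cost is 3 + 9 + 1 + 2 + 3 + 4 = 22.
For comparison, the top-then-right route costs 32.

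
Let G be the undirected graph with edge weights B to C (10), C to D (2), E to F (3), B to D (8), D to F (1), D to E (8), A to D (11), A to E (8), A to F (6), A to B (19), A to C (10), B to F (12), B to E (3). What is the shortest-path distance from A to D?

Checking several routes:
A → E → F → D: 8 + 3 + 1 = 12
A → F → D: 6 + 1 = 7
A → D: 11
A → C → D: 10 + 2 = 12
Shortest: 7.

7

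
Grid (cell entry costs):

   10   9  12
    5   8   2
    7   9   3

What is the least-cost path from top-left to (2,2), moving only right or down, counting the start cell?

Take [0,0] [1,0] [1,1] [1,2] [2,2] for a total of 10 + 5 + 8 + 2 + 3 = 28.

28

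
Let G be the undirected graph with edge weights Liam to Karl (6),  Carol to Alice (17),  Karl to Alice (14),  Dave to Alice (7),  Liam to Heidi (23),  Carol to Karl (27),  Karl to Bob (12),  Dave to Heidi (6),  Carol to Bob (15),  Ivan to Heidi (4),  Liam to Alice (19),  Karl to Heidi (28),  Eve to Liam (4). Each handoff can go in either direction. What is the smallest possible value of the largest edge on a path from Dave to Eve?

14

Some routes from Dave to Eve:
Dave→Heidi→Karl→Liam→Eve: max(6, 28, 6, 4) = 28
Dave→Alice→Karl→Liam→Eve: max(7, 14, 6, 4) = 14
Dave→Alice→Liam→Eve: max(7, 19, 4) = 19
Dave→Alice→Carol→Karl→Liam→Eve: max(7, 17, 27, 6, 4) = 27
Dave→Alice→Carol→Bob→Karl→Liam→Eve: max(7, 17, 15, 12, 6, 4) = 17
Dave→Heidi→Liam→Eve: max(6, 23, 4) = 23
Smallest bottleneck: 14.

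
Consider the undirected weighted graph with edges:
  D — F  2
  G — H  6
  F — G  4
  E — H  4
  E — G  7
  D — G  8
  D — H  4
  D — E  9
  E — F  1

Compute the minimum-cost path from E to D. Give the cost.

3

Comparing a few candidate routes:
E-D: 9
E-F-D: 1 + 2 = 3
E-F-G-D: 1 + 4 + 8 = 13
E-H-D: 4 + 4 = 8
The minimum is 3.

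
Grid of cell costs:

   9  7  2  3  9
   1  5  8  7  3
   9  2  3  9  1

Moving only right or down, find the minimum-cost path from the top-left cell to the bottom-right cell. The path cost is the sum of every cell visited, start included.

Cheapest: [0,0] → [1,0] → [1,1] → [2,1] → [2,2] → [2,3] → [2,4]
  9 + 1 + 5 + 2 + 3 + 9 + 1 = 30
For comparison, the top-then-right route costs 34.

30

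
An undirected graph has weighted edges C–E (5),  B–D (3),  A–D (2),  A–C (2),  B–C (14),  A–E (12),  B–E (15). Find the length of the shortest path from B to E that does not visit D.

15

Routes from B to E avoiding D:
B→C→E: 14 + 5 = 19
B→E: 15
B→C→A→E: 14 + 2 + 12 = 28
Best route has total 15.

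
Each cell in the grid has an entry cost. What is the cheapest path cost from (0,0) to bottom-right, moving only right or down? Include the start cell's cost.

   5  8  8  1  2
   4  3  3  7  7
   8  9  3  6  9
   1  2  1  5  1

25

Cheapest: r0c0 -> r1c0 -> r1c1 -> r1c2 -> r2c2 -> r3c2 -> r3c3 -> r3c4
  5 + 4 + 3 + 3 + 3 + 1 + 5 + 1 = 25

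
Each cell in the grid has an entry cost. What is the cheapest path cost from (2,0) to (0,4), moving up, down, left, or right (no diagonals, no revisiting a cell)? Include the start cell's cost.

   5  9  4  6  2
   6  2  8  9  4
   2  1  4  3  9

25

Cheapest: (2,0) (2,1) (1,1) (1,2) (0,2) (0,3) (0,4)
  2 + 1 + 2 + 8 + 4 + 6 + 2 = 25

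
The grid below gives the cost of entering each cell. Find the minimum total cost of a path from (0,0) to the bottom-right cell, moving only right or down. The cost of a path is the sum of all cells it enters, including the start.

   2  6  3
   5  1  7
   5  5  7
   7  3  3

19

Best path: r0c0→r1c0→r1c1→r2c1→r3c1→r3c2
Cost: 2 + 5 + 1 + 5 + 3 + 3 = 19
For comparison, the top-then-right route costs 28.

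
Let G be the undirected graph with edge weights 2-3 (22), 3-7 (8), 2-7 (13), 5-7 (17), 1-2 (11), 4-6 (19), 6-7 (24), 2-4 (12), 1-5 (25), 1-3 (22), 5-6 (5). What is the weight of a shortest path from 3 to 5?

Comparing a few candidate routes:
3 -> 7 -> 5: 8 + 17 = 25
3 -> 1 -> 5: 22 + 25 = 47
3 -> 2 -> 7 -> 5: 22 + 13 + 17 = 52
3 -> 7 -> 6 -> 5: 8 + 24 + 5 = 37
Best route has total 25.

25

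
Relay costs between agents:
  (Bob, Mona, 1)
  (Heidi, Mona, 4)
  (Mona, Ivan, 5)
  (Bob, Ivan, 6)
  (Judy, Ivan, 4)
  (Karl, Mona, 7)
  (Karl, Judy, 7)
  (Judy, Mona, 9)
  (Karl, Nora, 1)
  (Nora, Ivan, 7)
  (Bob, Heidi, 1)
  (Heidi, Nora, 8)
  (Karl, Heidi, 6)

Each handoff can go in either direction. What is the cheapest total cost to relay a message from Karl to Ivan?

8

Comparing a few candidate routes:
Karl→Judy→Ivan: 7 + 4 = 11
Karl→Heidi→Bob→Mona→Ivan: 6 + 1 + 1 + 5 = 13
Karl→Mona→Ivan: 7 + 5 = 12
Karl→Heidi→Bob→Ivan: 6 + 1 + 6 = 13
Karl→Nora→Ivan: 1 + 7 = 8
Shortest: 8.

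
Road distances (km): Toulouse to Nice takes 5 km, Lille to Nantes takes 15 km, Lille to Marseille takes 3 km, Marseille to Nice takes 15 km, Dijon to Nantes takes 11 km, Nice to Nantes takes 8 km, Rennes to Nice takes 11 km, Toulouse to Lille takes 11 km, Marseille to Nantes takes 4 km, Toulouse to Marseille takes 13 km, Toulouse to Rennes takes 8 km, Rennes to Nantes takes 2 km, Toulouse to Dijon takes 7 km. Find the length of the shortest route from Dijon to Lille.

18

Some routes from Dijon to Lille:
Dijon -> Toulouse -> Lille: 7 + 11 = 18
Dijon -> Nantes -> Lille: 11 + 15 = 26
Dijon -> Toulouse -> Marseille -> Lille: 7 + 13 + 3 = 23
Dijon -> Nantes -> Marseille -> Lille: 11 + 4 + 3 = 18
Dijon -> Toulouse -> Rennes -> Nantes -> Marseille -> Lille: 7 + 8 + 2 + 4 + 3 = 24
Shortest: 18 km.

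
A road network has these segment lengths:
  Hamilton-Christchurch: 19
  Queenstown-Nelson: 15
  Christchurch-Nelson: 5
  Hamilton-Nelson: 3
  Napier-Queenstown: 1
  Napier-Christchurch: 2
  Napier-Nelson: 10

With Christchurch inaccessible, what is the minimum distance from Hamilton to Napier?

Candidate routes:
Hamilton - Nelson - Queenstown - Napier: 3 + 15 + 1 = 19
Hamilton - Nelson - Napier: 3 + 10 = 13
The minimum is 13.

13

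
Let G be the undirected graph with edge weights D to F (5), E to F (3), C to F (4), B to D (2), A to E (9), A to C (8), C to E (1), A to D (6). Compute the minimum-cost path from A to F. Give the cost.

11

Some routes from A to F:
A-D-F: 6 + 5 = 11
A-E-F: 9 + 3 = 12
A-C-E-F: 8 + 1 + 3 = 12
Best route has total 11.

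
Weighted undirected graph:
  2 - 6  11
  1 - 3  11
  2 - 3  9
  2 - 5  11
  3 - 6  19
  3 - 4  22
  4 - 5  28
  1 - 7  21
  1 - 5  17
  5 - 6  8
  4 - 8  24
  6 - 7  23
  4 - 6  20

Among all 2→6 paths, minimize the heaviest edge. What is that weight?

11

Checking several routes:
2 → 3 → 1 → 5 → 6: max(9, 11, 17, 8) = 17
2 → 5 → 6: max(11, 8) = 11
2 → 6: max(11) = 11
Best route has worst link 11.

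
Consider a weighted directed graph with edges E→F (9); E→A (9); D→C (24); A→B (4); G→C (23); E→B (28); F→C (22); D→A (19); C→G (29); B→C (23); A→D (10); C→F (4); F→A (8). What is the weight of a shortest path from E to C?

31

Comparing a few candidate routes:
E - F - C: 9 + 22 = 31
E - B - C: 28 + 23 = 51
E - A - B - C: 9 + 4 + 23 = 36
E - A - D - C: 9 + 10 + 24 = 43
E - F - A - B - C: 9 + 8 + 4 + 23 = 44
The minimum is 31.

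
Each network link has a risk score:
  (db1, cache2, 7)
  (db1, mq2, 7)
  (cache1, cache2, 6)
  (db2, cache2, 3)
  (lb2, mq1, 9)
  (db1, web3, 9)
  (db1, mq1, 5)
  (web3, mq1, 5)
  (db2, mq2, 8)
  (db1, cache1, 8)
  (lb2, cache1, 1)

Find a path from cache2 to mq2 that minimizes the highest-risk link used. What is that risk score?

Comparing a few candidate routes:
cache2-cache1-db1-mq2: max(6, 8, 7) = 8
cache2-db2-mq2: max(3, 8) = 8
cache2-cache1-lb2-mq1-web3-db1-mq2: max(6, 1, 9, 5, 9, 7) = 9
cache2-db1-mq2: max(7, 7) = 7
The minimum achievable maximum is 7.

7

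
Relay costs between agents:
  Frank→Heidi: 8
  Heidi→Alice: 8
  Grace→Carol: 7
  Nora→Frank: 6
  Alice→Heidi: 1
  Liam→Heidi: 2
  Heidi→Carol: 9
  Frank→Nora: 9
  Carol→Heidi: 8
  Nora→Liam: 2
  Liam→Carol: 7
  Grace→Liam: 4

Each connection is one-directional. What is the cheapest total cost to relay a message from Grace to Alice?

Routes from Grace to Alice:
Grace -> Liam -> Carol -> Heidi -> Alice: 4 + 7 + 8 + 8 = 27
Grace -> Carol -> Heidi -> Alice: 7 + 8 + 8 = 23
Grace -> Liam -> Heidi -> Alice: 4 + 2 + 8 = 14
Best route has total 14.

14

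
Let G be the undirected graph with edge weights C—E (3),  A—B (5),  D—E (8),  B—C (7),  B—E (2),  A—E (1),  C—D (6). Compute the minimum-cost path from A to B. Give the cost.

Some routes from A to B:
A→E→B: 1 + 2 = 3
A→B: 5
A→E→C→B: 1 + 3 + 7 = 11
The minimum is 3.

3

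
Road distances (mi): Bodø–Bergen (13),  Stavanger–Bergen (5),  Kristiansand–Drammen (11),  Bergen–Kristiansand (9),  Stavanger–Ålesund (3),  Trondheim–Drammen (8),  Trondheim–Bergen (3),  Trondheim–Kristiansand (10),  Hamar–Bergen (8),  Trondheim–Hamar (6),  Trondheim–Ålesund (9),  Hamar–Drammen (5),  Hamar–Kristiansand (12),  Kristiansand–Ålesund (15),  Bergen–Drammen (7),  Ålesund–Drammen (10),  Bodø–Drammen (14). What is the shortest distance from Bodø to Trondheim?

Comparing a few candidate routes:
Bodø → Drammen → Hamar → Trondheim: 14 + 5 + 6 = 25
Bodø → Drammen → Trondheim: 14 + 8 = 22
Bodø → Drammen → Bergen → Trondheim: 14 + 7 + 3 = 24
Bodø → Bergen → Trondheim: 13 + 3 = 16
Bodø → Bergen → Hamar → Trondheim: 13 + 8 + 6 = 27
The minimum is 16 mi.

16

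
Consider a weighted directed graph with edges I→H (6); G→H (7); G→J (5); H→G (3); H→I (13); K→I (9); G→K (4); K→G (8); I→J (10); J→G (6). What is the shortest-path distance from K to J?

Candidate routes:
K → G → J: 8 + 5 = 13
K → I → H → G → J: 9 + 6 + 3 + 5 = 23
K → I → J: 9 + 10 = 19
K → G → H → I → J: 8 + 7 + 13 + 10 = 38
The minimum is 13.

13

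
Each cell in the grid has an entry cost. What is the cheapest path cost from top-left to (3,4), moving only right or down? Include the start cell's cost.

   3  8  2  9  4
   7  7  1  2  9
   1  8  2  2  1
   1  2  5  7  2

21

Cheapest: r0c0 r0c1 r0c2 r1c2 r1c3 r2c3 r2c4 r3c4
  3 + 8 + 2 + 1 + 2 + 2 + 1 + 2 = 21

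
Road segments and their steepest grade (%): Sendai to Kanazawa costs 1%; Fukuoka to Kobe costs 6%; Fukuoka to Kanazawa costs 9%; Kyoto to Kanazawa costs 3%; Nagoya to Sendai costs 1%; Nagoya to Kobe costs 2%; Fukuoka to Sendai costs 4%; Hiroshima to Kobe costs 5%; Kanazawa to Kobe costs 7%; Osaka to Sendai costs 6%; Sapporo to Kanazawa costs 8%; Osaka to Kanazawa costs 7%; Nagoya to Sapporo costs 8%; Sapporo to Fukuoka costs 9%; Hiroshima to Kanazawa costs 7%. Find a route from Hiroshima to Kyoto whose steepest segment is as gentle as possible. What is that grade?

Checking several routes:
Hiroshima → Kobe → Nagoya → Sendai → Kanazawa → Kyoto: max(5, 2, 1, 1, 3) = 5
Hiroshima → Kobe → Fukuoka → Sendai → Osaka → Kanazawa → Kyoto: max(5, 6, 4, 6, 7, 3) = 7
Hiroshima → Kobe → Fukuoka → Sendai → Kanazawa → Kyoto: max(5, 6, 4, 1, 3) = 6
Best route has worst link 5%.

5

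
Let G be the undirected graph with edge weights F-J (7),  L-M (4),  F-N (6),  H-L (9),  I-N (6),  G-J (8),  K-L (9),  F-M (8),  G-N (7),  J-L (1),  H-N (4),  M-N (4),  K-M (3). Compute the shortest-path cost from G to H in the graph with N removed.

18

Paths from G to H avoiding N:
G→J→L→H: 8 + 1 + 9 = 18
G→J→F→M→K→L→H: 8 + 7 + 8 + 3 + 9 + 9 = 44
G→J→F→M→L→H: 8 + 7 + 8 + 4 + 9 = 36
Best route has total 18.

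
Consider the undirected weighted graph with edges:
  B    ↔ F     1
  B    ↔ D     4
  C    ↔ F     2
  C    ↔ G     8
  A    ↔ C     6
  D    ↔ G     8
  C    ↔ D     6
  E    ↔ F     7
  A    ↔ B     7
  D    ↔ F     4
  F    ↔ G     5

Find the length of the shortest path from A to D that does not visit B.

Some routes from A to D avoiding B:
A - C - D: 6 + 6 = 12
A - C - F - G - D: 6 + 2 + 5 + 8 = 21
A - C - F - D: 6 + 2 + 4 = 12
Best route has total 12.

12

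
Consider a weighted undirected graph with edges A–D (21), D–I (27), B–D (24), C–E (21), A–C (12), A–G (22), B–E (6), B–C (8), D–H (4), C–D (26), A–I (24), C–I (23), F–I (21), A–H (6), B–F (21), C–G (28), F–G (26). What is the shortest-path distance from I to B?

Comparing a few candidate routes:
I - A - C - B: 24 + 12 + 8 = 44
I - F - B: 21 + 21 = 42
I - C - B: 23 + 8 = 31
The minimum is 31.

31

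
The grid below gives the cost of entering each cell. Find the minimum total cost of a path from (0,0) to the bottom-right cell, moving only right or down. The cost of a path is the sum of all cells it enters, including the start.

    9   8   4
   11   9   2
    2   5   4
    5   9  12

39

One optimal route is r0c0 → r0c1 → r0c2 → r1c2 → r2c2 → r3c2.
Its cost is 9 + 8 + 4 + 2 + 4 + 12 = 39.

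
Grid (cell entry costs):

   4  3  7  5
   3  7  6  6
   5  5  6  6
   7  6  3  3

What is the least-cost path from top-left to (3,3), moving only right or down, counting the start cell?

29

Best path: r0c0 r1c0 r2c0 r2c1 r2c2 r3c2 r3c3
Cost: 4 + 3 + 5 + 5 + 6 + 3 + 3 = 29
For comparison, the top-then-right route costs 34.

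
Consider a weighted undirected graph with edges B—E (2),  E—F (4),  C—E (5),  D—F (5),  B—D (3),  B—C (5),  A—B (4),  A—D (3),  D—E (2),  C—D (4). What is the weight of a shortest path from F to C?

Some routes from F to C:
F → E → C: 4 + 5 = 9
F → E → B → C: 4 + 2 + 5 = 11
F → E → D → C: 4 + 2 + 4 = 10
F → D → C: 5 + 4 = 9
The minimum is 9.

9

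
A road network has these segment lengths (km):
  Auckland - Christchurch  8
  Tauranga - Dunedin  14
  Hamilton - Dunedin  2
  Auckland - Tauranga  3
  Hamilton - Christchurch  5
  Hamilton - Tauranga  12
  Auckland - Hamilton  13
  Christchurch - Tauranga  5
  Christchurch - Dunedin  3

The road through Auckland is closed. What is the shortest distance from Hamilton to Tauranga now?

Routes from Hamilton to Tauranga avoiding Auckland:
Hamilton - Tauranga: 12
Hamilton - Dunedin - Tauranga: 2 + 14 = 16
Hamilton - Christchurch - Tauranga: 5 + 5 = 10
Hamilton - Dunedin - Christchurch - Tauranga: 2 + 3 + 5 = 10
Hamilton - Christchurch - Dunedin - Tauranga: 5 + 3 + 14 = 22
The minimum is 10 km.

10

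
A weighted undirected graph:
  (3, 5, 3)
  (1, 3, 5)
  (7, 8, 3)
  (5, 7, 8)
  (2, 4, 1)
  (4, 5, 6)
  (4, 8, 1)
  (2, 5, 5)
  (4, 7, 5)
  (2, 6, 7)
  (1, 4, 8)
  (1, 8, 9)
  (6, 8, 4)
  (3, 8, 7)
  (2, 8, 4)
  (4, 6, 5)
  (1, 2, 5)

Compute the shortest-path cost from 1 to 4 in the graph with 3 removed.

6

Some routes from 1 to 4 avoiding 3:
1-8-4: 9 + 1 = 10
1-4: 8
1-2-8-4: 5 + 4 + 1 = 10
1-2-4: 5 + 1 = 6
1-8-2-4: 9 + 4 + 1 = 14
The minimum is 6.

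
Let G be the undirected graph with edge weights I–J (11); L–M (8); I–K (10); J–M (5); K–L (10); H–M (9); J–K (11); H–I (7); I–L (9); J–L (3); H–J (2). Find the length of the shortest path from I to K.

A few of the I→K routes:
I -> K: 10
I -> L -> K: 9 + 10 = 19
I -> J -> K: 11 + 11 = 22
I -> H -> J -> L -> K: 7 + 2 + 3 + 10 = 22
I -> L -> J -> K: 9 + 3 + 11 = 23
I -> H -> J -> K: 7 + 2 + 11 = 20
Shortest: 10.

10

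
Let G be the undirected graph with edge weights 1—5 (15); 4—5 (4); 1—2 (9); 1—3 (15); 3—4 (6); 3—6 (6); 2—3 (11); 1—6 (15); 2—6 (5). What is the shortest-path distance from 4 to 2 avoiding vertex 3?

Paths from 4 to 2 avoiding 3:
4 - 5 - 1 - 6 - 2: 4 + 15 + 15 + 5 = 39
4 - 5 - 1 - 2: 4 + 15 + 9 = 28
Shortest: 28.

28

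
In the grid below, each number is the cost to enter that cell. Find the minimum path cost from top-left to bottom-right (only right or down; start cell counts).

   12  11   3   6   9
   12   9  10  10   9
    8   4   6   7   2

51

Best path: (0,0) → (0,1) → (0,2) → (0,3) → (1,3) → (2,3) → (2,4)
Cost: 12 + 11 + 3 + 6 + 10 + 7 + 2 = 51
(Top row then right column would cost 52.)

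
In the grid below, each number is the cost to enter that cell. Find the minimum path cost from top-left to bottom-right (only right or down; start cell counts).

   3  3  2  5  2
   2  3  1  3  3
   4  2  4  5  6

21

One optimal route is r0c0 r0c1 r0c2 r1c2 r1c3 r1c4 r2c4.
Its cost is 3 + 3 + 2 + 1 + 3 + 3 + 6 = 21.
(Top row then right column would cost 24.)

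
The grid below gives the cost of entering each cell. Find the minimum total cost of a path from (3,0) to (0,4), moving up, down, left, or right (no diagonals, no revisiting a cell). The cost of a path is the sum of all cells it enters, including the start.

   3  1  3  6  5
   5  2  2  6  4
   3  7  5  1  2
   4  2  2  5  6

25

Cheapest: r3c0 -> r3c1 -> r3c2 -> r2c2 -> r2c3 -> r2c4 -> r1c4 -> r0c4
  4 + 2 + 2 + 5 + 1 + 2 + 4 + 5 = 25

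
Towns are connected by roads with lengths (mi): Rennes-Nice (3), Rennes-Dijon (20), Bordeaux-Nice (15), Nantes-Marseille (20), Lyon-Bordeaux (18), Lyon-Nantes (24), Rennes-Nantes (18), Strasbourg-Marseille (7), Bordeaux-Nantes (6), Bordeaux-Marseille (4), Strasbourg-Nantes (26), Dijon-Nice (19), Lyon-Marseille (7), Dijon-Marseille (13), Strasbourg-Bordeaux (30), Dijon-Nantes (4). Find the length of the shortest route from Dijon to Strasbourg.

20

Comparing a few candidate routes:
Dijon-Nantes-Bordeaux-Marseille-Strasbourg: 4 + 6 + 4 + 7 = 21
Dijon-Nantes-Strasbourg: 4 + 26 = 30
Dijon-Nantes-Marseille-Strasbourg: 4 + 20 + 7 = 31
Dijon-Marseille-Strasbourg: 13 + 7 = 20
Shortest: 20 mi.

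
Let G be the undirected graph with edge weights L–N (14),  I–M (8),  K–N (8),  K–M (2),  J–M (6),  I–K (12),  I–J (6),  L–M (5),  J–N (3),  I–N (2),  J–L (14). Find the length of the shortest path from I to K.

10

Checking several routes:
I - N - J - M - K: 2 + 3 + 6 + 2 = 13
I - K: 12
I - J - M - K: 6 + 6 + 2 = 14
I - N - K: 2 + 8 = 10
I - M - K: 8 + 2 = 10
The minimum is 10.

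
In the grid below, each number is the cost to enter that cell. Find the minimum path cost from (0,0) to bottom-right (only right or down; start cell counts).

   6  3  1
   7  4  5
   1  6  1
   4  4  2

18

Cheapest: [0,0]→[0,1]→[0,2]→[1,2]→[2,2]→[3,2]
  6 + 3 + 1 + 5 + 1 + 2 = 18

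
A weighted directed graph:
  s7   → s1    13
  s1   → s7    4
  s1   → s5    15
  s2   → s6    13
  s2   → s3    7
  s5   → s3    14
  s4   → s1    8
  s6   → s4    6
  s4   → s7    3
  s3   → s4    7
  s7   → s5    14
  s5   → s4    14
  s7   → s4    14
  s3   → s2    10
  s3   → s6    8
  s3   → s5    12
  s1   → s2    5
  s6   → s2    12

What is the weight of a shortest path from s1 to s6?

Some routes from s1 to s6:
s1 - s7 - s5 - s3 - s6: 4 + 14 + 14 + 8 = 40
s1 - s2 - s6: 5 + 13 = 18
s1 - s2 - s3 - s6: 5 + 7 + 8 = 20
s1 - s5 - s3 - s6: 15 + 14 + 8 = 37
Best route has total 18.

18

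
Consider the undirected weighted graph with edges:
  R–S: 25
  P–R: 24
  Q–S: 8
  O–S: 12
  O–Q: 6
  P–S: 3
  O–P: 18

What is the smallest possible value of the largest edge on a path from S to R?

Routes from S to R:
S→Q→O→P→R: max(8, 6, 18, 24) = 24
S→R: max(25) = 25
S→P→R: max(3, 24) = 24
S→O→P→R: max(12, 18, 24) = 24
Best route has worst link 24.

24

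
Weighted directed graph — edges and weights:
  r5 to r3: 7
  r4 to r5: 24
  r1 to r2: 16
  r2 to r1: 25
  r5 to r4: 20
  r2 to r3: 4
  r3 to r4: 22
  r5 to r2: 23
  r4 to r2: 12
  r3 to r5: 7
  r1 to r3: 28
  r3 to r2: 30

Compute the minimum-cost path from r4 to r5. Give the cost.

Paths from r4 to r5:
r4→r2→r1→r3→r5: 12 + 25 + 28 + 7 = 72
r4→r2→r3→r5: 12 + 4 + 7 = 23
r4→r5: 24
The minimum is 23.

23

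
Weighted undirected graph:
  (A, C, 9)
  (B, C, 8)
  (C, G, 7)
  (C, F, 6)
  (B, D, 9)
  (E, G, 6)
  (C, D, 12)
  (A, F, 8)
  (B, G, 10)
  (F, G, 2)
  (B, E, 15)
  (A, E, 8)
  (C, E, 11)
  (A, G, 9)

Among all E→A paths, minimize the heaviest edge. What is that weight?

8

Checking several routes:
E-G-F-A: max(6, 2, 8) = 8
E-G-A: max(6, 9) = 9
E-G-C-F-A: max(6, 7, 6, 8) = 8
E-A: max(8) = 8
E-G-F-C-A: max(6, 2, 6, 9) = 9
The minimum achievable maximum is 8.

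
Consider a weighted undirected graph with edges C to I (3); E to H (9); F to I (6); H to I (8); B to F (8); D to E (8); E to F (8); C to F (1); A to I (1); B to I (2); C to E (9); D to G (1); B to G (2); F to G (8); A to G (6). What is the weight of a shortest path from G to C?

7

Some routes from G to C:
G→B→I→F→C: 2 + 2 + 6 + 1 = 11
G→A→I→F→C: 6 + 1 + 6 + 1 = 14
G→B→F→C: 2 + 8 + 1 = 11
G→A→I→C: 6 + 1 + 3 = 10
G→B→I→C: 2 + 2 + 3 = 7
G→F→C: 8 + 1 = 9
Best route has total 7.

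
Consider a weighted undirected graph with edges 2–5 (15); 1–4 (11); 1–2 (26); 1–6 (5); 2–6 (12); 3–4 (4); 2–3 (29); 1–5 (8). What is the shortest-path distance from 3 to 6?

Candidate routes:
3 → 4 → 1 → 6: 4 + 11 + 5 = 20
3 → 2 → 1 → 6: 29 + 26 + 5 = 60
3 → 2 → 6: 29 + 12 = 41
3 → 2 → 5 → 1 → 6: 29 + 15 + 8 + 5 = 57
3 → 4 → 1 → 5 → 2 → 6: 4 + 11 + 8 + 15 + 12 = 50
3 → 4 → 1 → 2 → 6: 4 + 11 + 26 + 12 = 53
Best route has total 20.

20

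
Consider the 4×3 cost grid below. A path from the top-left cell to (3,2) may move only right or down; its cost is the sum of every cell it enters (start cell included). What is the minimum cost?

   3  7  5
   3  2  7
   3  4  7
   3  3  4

19

Best path: r0c0 -> r1c0 -> r1c1 -> r2c1 -> r3c1 -> r3c2
Cost: 3 + 3 + 2 + 4 + 3 + 4 = 19
For comparison, the top-then-right route costs 33.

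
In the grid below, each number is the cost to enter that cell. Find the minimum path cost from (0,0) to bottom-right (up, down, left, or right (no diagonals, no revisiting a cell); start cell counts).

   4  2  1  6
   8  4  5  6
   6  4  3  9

24

Best path: r0c0 -> r0c1 -> r0c2 -> r1c2 -> r2c2 -> r2c3
Cost: 4 + 2 + 1 + 5 + 3 + 9 = 24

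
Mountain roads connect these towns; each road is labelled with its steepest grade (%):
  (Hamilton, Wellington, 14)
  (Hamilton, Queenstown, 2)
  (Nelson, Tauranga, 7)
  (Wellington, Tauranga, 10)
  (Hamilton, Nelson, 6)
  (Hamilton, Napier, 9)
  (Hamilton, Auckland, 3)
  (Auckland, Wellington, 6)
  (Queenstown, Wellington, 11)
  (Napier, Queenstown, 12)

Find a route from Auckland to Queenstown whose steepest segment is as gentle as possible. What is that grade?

3

A few of the Auckland→Queenstown routes:
Auckland -> Hamilton -> Nelson -> Tauranga -> Wellington -> Queenstown: max(3, 6, 7, 10, 11) = 11
Auckland -> Hamilton -> Queenstown: max(3, 2) = 3
Auckland -> Wellington -> Tauranga -> Nelson -> Hamilton -> Napier -> Queenstown: max(6, 10, 7, 6, 9, 12) = 12
Auckland -> Hamilton -> Napier -> Queenstown: max(3, 9, 12) = 12
Auckland -> Wellington -> Queenstown: max(6, 11) = 11
Auckland -> Wellington -> Tauranga -> Nelson -> Hamilton -> Queenstown: max(6, 10, 7, 6, 2) = 10
The minimum achievable maximum is 3%.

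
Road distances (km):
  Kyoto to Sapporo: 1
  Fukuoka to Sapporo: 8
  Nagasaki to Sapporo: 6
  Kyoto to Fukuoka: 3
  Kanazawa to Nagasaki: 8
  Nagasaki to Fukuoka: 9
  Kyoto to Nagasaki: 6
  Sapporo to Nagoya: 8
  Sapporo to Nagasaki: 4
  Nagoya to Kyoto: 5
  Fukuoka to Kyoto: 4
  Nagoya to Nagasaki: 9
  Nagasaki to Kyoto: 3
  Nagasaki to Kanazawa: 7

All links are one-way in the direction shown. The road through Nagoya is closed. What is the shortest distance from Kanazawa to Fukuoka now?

Paths from Kanazawa to Fukuoka avoiding Nagoya:
Kanazawa→Nagasaki→Fukuoka: 8 + 9 = 17
Kanazawa→Nagasaki→Kyoto→Fukuoka: 8 + 3 + 3 = 14
Shortest: 14 km.

14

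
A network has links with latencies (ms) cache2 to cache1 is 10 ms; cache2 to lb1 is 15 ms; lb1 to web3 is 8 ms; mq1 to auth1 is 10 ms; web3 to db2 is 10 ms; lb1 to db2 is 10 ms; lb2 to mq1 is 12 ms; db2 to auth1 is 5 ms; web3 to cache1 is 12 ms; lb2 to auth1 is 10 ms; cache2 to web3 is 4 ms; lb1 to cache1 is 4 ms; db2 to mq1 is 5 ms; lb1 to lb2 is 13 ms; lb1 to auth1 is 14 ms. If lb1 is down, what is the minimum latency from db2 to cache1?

Candidate routes:
db2→web3→cache1: 10 + 12 = 22
db2→web3→cache2→cache1: 10 + 4 + 10 = 24
The minimum is 22 ms.

22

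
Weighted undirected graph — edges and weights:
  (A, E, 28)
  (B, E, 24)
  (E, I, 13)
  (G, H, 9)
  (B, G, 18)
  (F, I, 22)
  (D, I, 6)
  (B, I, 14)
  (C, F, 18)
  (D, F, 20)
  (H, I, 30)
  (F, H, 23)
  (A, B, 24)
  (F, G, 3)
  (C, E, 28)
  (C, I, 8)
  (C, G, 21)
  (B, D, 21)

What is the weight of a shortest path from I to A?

38

Some routes from I to A:
I -> D -> B -> A: 6 + 21 + 24 = 51
I -> E -> A: 13 + 28 = 41
I -> B -> A: 14 + 24 = 38
The minimum is 38.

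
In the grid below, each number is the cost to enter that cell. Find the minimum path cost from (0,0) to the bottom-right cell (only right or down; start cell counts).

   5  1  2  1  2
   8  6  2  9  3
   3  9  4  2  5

Cheapest: (0,0) -> (0,1) -> (0,2) -> (0,3) -> (0,4) -> (1,4) -> (2,4)
  5 + 1 + 2 + 1 + 2 + 3 + 5 = 19

19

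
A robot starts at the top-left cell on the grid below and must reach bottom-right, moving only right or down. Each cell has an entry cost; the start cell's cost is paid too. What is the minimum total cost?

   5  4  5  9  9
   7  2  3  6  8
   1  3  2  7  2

25

One optimal route is (0,0) → (0,1) → (1,1) → (1,2) → (2,2) → (2,3) → (2,4).
Its cost is 5 + 4 + 2 + 3 + 2 + 7 + 2 = 25.
For comparison, the top-then-right route costs 42.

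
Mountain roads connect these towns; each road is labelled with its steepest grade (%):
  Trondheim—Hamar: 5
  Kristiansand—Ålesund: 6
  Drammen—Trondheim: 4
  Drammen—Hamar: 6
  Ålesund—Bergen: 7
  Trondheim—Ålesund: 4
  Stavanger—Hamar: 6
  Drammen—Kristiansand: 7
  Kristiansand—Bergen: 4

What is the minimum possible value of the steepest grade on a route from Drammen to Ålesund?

4

Routes from Drammen to Ålesund:
Drammen - Trondheim - Ålesund: max(4, 4) = 4
Drammen - Hamar - Trondheim - Ålesund: max(6, 5, 4) = 6
Drammen - Kristiansand - Bergen - Ålesund: max(7, 4, 7) = 7
Drammen - Kristiansand - Ålesund: max(7, 6) = 7
Smallest bottleneck: 4%.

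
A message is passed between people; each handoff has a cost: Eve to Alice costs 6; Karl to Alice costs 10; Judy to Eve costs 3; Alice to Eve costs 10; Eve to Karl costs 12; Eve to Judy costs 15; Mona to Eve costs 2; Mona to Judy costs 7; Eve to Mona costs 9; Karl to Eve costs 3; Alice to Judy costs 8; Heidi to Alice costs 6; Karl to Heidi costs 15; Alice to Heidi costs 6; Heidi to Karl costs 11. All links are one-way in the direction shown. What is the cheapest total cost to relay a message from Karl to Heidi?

Paths from Karl to Heidi:
Karl -> Alice -> Heidi: 10 + 6 = 16
Karl -> Heidi: 15
Karl -> Eve -> Alice -> Heidi: 3 + 6 + 6 = 15
The minimum is 15.

15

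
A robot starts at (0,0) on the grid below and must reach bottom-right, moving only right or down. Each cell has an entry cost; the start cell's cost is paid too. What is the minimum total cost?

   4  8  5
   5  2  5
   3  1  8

20

Take r0c0 → r1c0 → r1c1 → r2c1 → r2c2 for a total of 4 + 5 + 2 + 1 + 8 = 20.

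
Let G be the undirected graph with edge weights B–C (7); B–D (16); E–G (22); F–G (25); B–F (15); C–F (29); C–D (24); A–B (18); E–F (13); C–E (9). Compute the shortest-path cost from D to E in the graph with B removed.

33

Candidate routes:
D→C→F→G→E: 24 + 29 + 25 + 22 = 100
D→C→F→E: 24 + 29 + 13 = 66
D→C→E: 24 + 9 = 33
Best route has total 33.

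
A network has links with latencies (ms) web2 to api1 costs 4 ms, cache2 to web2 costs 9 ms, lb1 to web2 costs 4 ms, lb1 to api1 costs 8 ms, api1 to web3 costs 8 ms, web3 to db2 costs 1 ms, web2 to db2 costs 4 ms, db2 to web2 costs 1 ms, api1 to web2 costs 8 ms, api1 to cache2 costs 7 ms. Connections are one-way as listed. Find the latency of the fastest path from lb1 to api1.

Candidate routes:
lb1 -> web2 -> api1: 4 + 4 = 8
lb1 -> api1: 8
Shortest: 8 ms.

8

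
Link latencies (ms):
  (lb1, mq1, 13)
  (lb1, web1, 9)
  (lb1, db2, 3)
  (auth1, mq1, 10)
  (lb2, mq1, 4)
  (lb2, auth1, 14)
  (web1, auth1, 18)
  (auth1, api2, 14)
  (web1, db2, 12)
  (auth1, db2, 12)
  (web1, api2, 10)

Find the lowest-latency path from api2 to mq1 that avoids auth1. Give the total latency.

Routes from api2 to mq1 avoiding auth1:
api2→web1→lb1→mq1: 10 + 9 + 13 = 32
api2→web1→db2→lb1→mq1: 10 + 12 + 3 + 13 = 38
The minimum is 32 ms.

32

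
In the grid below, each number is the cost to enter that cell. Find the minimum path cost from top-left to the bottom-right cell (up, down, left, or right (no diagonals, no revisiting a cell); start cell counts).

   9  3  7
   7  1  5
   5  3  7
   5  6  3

One optimal route is [0,0] -> [0,1] -> [1,1] -> [2,1] -> [3,1] -> [3,2].
Its cost is 9 + 3 + 1 + 3 + 6 + 3 = 25.

25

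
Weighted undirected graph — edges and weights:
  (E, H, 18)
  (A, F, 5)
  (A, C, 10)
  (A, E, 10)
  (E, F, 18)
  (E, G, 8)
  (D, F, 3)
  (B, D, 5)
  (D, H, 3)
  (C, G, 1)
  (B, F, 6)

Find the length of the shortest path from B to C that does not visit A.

Checking several routes:
B→D→H→E→G→C: 5 + 3 + 18 + 8 + 1 = 35
B→D→F→E→G→C: 5 + 3 + 18 + 8 + 1 = 35
B→F→E→G→C: 6 + 18 + 8 + 1 = 33
Shortest: 33.

33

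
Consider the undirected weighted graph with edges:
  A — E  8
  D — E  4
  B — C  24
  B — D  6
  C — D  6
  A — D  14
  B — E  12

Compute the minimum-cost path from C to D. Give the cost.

6

A few of the C→D routes:
C → B → D: 24 + 6 = 30
C → D: 6
C → B → E → D: 24 + 12 + 4 = 40
Shortest: 6.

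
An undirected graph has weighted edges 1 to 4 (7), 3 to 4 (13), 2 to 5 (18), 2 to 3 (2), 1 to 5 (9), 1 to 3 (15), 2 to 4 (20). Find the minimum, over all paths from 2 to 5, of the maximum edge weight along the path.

13

Some routes from 2 to 5:
2 -> 4 -> 1 -> 5: max(20, 7, 9) = 20
2 -> 3 -> 1 -> 5: max(2, 15, 9) = 15
2 -> 3 -> 4 -> 1 -> 5: max(2, 13, 7, 9) = 13
2 -> 5: max(18) = 18
Smallest bottleneck: 13.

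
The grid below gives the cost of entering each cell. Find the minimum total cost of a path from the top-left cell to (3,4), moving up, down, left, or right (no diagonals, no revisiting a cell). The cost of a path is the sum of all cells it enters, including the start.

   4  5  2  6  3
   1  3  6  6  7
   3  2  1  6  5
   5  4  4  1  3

19

Cheapest: [0,0]→[1,0]→[1,1]→[2,1]→[2,2]→[3,2]→[3,3]→[3,4]
  4 + 1 + 3 + 2 + 1 + 4 + 1 + 3 = 19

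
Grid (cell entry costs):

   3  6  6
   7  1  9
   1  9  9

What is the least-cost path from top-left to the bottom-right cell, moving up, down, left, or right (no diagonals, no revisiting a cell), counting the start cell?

28

Cheapest: r0c0→r0c1→r1c1→r1c2→r2c2
  3 + 6 + 1 + 9 + 9 = 28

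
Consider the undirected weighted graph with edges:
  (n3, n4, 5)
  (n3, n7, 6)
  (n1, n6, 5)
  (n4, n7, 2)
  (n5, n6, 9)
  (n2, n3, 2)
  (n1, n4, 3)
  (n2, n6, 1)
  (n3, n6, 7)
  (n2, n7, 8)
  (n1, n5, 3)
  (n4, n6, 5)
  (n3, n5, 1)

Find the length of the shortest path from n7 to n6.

Checking several routes:
n7-n4-n1-n5-n3-n2-n6: 2 + 3 + 3 + 1 + 2 + 1 = 12
n7-n4-n1-n6: 2 + 3 + 5 = 10
n7-n4-n6: 2 + 5 = 7
n7-n3-n2-n6: 6 + 2 + 1 = 9
n7-n4-n3-n2-n6: 2 + 5 + 2 + 1 = 10
n7-n2-n6: 8 + 1 = 9
The minimum is 7.

7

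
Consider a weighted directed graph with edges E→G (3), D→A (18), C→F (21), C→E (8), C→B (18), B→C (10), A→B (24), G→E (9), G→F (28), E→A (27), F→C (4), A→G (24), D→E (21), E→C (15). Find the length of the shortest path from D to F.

52

Comparing a few candidate routes:
D → E → C → F: 21 + 15 + 21 = 57
D → A → G → F: 18 + 24 + 28 = 70
D → E → G → F: 21 + 3 + 28 = 52
D → A → B → C → F: 18 + 24 + 10 + 21 = 73
D → A → G → E → C → F: 18 + 24 + 9 + 15 + 21 = 87
Best route has total 52.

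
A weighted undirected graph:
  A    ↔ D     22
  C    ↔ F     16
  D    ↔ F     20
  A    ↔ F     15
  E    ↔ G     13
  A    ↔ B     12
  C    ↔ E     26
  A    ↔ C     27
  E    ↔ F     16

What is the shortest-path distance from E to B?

Paths from E to B:
E → F → D → A → B: 16 + 20 + 22 + 12 = 70
E → F → A → B: 16 + 15 + 12 = 43
E → F → C → A → B: 16 + 16 + 27 + 12 = 71
E → C → A → B: 26 + 27 + 12 = 65
E → C → F → D → A → B: 26 + 16 + 20 + 22 + 12 = 96
E → C → F → A → B: 26 + 16 + 15 + 12 = 69
Best route has total 43.

43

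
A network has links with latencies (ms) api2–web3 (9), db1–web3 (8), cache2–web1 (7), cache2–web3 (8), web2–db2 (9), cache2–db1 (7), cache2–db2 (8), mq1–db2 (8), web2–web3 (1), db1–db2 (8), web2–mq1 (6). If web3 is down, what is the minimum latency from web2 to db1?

Paths from web2 to db1 avoiding web3:
web2-mq1-db2-db1: 6 + 8 + 8 = 22
web2-db2-db1: 9 + 8 = 17
web2-db2-cache2-db1: 9 + 8 + 7 = 24
web2-mq1-db2-cache2-db1: 6 + 8 + 8 + 7 = 29
Shortest: 17 ms.

17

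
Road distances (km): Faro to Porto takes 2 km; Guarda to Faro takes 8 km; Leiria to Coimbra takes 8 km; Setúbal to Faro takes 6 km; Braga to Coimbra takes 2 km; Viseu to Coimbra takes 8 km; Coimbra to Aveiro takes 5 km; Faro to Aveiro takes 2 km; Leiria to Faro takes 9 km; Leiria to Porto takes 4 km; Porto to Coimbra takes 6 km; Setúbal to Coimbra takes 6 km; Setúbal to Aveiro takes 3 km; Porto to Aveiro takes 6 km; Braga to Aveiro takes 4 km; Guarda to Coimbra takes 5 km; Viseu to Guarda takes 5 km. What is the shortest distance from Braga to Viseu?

10

A few of the Braga→Viseu routes:
Braga → Coimbra → Viseu: 2 + 8 = 10
Braga → Aveiro → Faro → Guarda → Viseu: 4 + 2 + 8 + 5 = 19
Braga → Aveiro → Coimbra → Viseu: 4 + 5 + 8 = 17
Braga → Coimbra → Guarda → Viseu: 2 + 5 + 5 = 12
Braga → Aveiro → Coimbra → Guarda → Viseu: 4 + 5 + 5 + 5 = 19
Best route has total 10 km.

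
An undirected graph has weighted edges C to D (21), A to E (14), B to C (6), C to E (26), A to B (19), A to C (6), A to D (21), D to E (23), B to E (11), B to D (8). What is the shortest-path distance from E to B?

Comparing a few candidate routes:
E → A → C → B: 14 + 6 + 6 = 26
E → D → B: 23 + 8 = 31
E → C → B: 26 + 6 = 32
E → B: 11
E → A → B: 14 + 19 = 33
The minimum is 11.

11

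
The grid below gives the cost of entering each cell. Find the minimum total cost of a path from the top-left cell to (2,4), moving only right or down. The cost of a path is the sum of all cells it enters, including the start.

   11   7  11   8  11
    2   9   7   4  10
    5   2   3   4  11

38

Best path: (0,0) → (1,0) → (2,0) → (2,1) → (2,2) → (2,3) → (2,4)
Cost: 11 + 2 + 5 + 2 + 3 + 4 + 11 = 38
For comparison, the top-then-right route costs 69.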